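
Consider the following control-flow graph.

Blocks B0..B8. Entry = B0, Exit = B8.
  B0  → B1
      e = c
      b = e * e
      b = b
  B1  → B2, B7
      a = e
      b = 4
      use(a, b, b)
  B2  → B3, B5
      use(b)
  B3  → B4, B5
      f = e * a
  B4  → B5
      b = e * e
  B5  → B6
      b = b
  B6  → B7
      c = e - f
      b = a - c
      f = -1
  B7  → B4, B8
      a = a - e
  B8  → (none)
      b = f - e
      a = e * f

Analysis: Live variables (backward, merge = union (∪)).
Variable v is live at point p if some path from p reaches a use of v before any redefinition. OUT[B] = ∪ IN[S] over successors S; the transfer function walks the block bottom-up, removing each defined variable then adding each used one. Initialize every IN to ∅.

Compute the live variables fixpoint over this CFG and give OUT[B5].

Answer: {a, e, f}

Working:
Converged values:
  B0:  IN={c, f}  OUT={e, f}
  B1:  IN={e, f}  OUT={a, b, e, f}
  B2:  IN={a, b, e, f}  OUT={a, b, e, f}
  B3:  IN={a, b, e}  OUT={a, b, e, f}
  B4:  IN={a, e, f}  OUT={a, b, e, f}
  B5:  IN={a, b, e, f}  OUT={a, e, f}
  B6:  IN={a, e, f}  OUT={a, e, f}
  B7:  IN={a, e, f}  OUT={a, e, f}
  B8:  IN={e, f}  OUT={}

Merge at B5: OUT[B5] = IN[B6] = {a, e, f}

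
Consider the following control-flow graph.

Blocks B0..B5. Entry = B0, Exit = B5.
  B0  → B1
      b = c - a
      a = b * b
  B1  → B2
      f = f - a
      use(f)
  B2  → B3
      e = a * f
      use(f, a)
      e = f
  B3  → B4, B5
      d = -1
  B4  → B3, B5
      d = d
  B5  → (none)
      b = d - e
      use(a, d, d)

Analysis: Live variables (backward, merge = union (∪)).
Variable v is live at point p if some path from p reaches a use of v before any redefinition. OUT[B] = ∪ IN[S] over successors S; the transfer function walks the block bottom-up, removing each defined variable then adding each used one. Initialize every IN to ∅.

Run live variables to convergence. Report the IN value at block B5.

Fixpoint table:
  B0:   IN={a, c, f}   OUT={a, f}
  B1:   IN={a, f}   OUT={a, f}
  B2:   IN={a, f}   OUT={a, e}
  B3:   IN={a, e}   OUT={a, d, e}
  B4:   IN={a, d, e}   OUT={a, d, e}
  B5:   IN={a, d, e}   OUT={}

B5 is the boundary node: OUT[B5] = {}
Applying B5's transfer function to that OUT value gives IN[B5] (row B5 above).

Answer: {a, d, e}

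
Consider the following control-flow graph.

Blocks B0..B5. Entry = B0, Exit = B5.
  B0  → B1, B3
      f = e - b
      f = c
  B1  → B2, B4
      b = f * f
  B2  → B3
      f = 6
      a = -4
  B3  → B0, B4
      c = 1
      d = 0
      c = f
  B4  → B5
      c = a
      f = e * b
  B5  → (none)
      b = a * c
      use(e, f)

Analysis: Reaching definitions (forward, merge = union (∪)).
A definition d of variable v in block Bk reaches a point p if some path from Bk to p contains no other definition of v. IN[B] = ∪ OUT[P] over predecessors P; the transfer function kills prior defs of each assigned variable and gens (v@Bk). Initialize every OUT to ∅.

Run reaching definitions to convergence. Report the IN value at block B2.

Answer: {a@B2, b@B1, c@B3, d@B3, f@B0}

Trace:
Fixpoint table:
  B0: | IN={a@B2, b@B1, c@B3, d@B3, f@B0, f@B2} | OUT={a@B2, b@B1, c@B3, d@B3, f@B0}
  B1: | IN={a@B2, b@B1, c@B3, d@B3, f@B0} | OUT={a@B2, b@B1, c@B3, d@B3, f@B0}
  B2: | IN={a@B2, b@B1, c@B3, d@B3, f@B0} | OUT={a@B2, b@B1, c@B3, d@B3, f@B2}
  B3: | IN={a@B2, b@B1, c@B3, d@B3, f@B0, f@B2} | OUT={a@B2, b@B1, c@B3, d@B3, f@B0, f@B2}
  B4: | IN={a@B2, b@B1, c@B3, d@B3, f@B0, f@B2} | OUT={a@B2, b@B1, c@B4, d@B3, f@B4}
  B5: | IN={a@B2, b@B1, c@B4, d@B3, f@B4} | OUT={a@B2, b@B5, c@B4, d@B3, f@B4}

Merge at B2: IN[B2] = OUT[B1] = {a@B2, b@B1, c@B3, d@B3, f@B0}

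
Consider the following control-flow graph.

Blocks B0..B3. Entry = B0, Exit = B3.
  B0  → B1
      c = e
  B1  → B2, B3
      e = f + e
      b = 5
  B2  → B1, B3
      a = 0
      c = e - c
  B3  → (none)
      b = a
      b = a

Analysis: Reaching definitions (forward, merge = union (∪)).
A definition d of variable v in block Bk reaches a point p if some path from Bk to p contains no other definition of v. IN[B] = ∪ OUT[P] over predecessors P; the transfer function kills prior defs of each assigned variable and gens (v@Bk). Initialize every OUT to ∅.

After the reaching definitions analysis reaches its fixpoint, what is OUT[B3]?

Answer: {a@B2, b@B3, c@B0, c@B2, e@B1}

Derivation:
Fixpoint table:
  B0:   IN={}   OUT={c@B0}
  B1:   IN={a@B2, b@B1, c@B0, c@B2, e@B1}   OUT={a@B2, b@B1, c@B0, c@B2, e@B1}
  B2:   IN={a@B2, b@B1, c@B0, c@B2, e@B1}   OUT={a@B2, b@B1, c@B2, e@B1}
  B3:   IN={a@B2, b@B1, c@B0, c@B2, e@B1}   OUT={a@B2, b@B3, c@B0, c@B2, e@B1}

Merge at B3: IN[B3] = OUT[B1] ⊔ OUT[B2] = {a@B2, b@B1, c@B0, c@B2, e@B1}
Applying B3's transfer function to that IN value gives OUT[B3] (row B3 above).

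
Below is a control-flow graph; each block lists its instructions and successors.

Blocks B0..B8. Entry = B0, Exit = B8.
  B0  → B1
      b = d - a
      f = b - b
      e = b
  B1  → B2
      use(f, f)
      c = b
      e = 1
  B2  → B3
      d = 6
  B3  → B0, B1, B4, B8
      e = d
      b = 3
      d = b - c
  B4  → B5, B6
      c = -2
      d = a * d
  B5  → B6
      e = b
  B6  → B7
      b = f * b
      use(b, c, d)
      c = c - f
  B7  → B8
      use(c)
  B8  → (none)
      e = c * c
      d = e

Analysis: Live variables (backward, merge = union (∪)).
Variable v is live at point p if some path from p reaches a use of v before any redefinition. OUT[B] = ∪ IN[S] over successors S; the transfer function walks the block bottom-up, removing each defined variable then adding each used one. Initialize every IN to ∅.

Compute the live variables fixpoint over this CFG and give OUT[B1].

Answer: {a, c, f}

Derivation:
Per-block solution:
  B0:   IN={a, d}   OUT={a, b, f}
  B1:   IN={a, b, f}   OUT={a, c, f}
  B2:   IN={a, c, f}   OUT={a, c, d, f}
  B3:   IN={a, c, d, f}   OUT={a, b, c, d, f}
  B4:   IN={a, b, d, f}   OUT={b, c, d, f}
  B5:   IN={b, c, d, f}   OUT={b, c, d, f}
  B6:   IN={b, c, d, f}   OUT={c}
  B7:   IN={c}   OUT={c}
  B8:   IN={c}   OUT={}

Merge at B1: OUT[B1] = IN[B2] = {a, c, f}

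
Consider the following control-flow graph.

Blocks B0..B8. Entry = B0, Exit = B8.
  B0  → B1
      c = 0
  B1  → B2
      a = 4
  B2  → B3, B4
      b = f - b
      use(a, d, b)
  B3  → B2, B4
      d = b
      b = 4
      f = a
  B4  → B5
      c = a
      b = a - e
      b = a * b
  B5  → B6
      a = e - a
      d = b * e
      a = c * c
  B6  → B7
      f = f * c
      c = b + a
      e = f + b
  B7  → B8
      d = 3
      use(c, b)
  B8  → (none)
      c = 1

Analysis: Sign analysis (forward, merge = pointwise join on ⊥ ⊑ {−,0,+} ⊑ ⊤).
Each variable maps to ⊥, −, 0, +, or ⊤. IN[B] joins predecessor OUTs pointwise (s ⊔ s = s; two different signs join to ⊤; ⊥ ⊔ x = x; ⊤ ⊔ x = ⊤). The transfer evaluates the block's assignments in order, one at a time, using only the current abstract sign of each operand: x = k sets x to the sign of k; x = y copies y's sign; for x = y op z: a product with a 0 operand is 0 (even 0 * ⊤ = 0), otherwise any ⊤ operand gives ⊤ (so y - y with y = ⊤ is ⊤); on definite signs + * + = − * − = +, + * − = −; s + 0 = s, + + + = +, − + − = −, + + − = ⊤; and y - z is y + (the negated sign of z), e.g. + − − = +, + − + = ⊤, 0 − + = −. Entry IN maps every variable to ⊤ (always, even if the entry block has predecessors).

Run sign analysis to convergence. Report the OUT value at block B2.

Answer: {a: +, b: ⊤, c: 0, d: ⊤, e: ⊤, f: ⊤}

Trace:
Converged values:
  B0: | IN=(all ⊤) | OUT={c:0; rest ⊤}
  B1: | IN={c:0; rest ⊤} | OUT={a:+, c:0; rest ⊤}
  B2: | IN={a:+, c:0; rest ⊤} | OUT={a:+, c:0; rest ⊤}
  B3: | IN={a:+, c:0; rest ⊤} | OUT={a:+, b:+, c:0, f:+; rest ⊤}
  B4: | IN={a:+, c:0; rest ⊤} | OUT={a:+, c:+; rest ⊤}
  B5: | IN={a:+, c:+; rest ⊤} | OUT={a:+, c:+; rest ⊤}
  B6: | IN={a:+, c:+; rest ⊤} | OUT={a:+; rest ⊤}
  B7: | IN={a:+; rest ⊤} | OUT={a:+, d:+; rest ⊤}
  B8: | IN={a:+, d:+; rest ⊤} | OUT={a:+, c:+, d:+; rest ⊤}

Merge at B2: IN[B2] = OUT[B1] ⊔ OUT[B3] = {a: +, b: ⊤, c: 0, d: ⊤, e: ⊤, f: ⊤}
Applying B2's transfer function to that IN value gives OUT[B2] (row B2 above).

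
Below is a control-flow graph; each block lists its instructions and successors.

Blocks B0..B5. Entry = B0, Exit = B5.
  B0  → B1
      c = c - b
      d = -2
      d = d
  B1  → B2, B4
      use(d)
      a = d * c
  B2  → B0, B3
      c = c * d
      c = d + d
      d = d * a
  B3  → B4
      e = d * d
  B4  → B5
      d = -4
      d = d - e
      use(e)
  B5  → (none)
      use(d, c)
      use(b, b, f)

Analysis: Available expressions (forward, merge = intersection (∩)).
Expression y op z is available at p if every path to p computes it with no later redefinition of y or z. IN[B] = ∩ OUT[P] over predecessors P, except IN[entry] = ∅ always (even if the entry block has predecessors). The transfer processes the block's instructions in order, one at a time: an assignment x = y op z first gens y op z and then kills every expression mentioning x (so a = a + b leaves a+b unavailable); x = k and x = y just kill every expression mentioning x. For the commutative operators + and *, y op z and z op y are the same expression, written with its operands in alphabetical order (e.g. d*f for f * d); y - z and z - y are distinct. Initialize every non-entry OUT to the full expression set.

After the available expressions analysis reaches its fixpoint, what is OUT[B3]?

Converged values:
  B0:   IN={}   OUT={}
  B1:   IN={}   OUT={c*d}
  B2:   IN={c*d}   OUT={}
  B3:   IN={}   OUT={d*d}
  B4:   IN={}   OUT={}
  B5:   IN={}   OUT={}

Merge at B3: IN[B3] = OUT[B2] = {}
Applying B3's transfer function to that IN value gives OUT[B3] (row B3 above).

Answer: {d*d}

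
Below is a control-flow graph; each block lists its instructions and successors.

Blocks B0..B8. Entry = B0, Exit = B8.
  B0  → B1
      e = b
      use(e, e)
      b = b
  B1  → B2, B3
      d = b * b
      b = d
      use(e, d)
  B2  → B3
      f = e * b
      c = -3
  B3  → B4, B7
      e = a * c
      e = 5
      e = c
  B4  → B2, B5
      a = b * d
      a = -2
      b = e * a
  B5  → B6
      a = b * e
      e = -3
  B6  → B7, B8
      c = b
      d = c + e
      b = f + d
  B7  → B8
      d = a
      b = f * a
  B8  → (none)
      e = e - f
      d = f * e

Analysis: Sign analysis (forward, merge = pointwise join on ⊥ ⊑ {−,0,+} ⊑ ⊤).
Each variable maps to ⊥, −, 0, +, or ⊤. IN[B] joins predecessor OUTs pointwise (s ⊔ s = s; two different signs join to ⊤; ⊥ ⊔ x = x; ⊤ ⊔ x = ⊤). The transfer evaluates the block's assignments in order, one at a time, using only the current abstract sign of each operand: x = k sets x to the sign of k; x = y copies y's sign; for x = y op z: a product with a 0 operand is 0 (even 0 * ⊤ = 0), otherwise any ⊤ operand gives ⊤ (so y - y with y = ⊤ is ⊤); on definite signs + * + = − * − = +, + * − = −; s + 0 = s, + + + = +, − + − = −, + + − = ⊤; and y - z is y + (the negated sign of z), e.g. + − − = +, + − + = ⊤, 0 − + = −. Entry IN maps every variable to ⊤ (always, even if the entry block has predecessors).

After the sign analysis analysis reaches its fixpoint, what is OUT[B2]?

Answer: {a: ⊤, b: ⊤, c: -, d: ⊤, e: ⊤, f: ⊤}

Working:
Converged values:
  B0: | IN=(all ⊤) | OUT=(all ⊤)
  B1: | IN=(all ⊤) | OUT=(all ⊤)
  B2: | IN=(all ⊤) | OUT={c:-; rest ⊤}
  B3: | IN=(all ⊤) | OUT=(all ⊤)
  B4: | IN=(all ⊤) | OUT={a:-; rest ⊤}
  B5: | IN={a:-; rest ⊤} | OUT={e:-; rest ⊤}
  B6: | IN={e:-; rest ⊤} | OUT={e:-; rest ⊤}
  B7: | IN=(all ⊤) | OUT=(all ⊤)
  B8: | IN=(all ⊤) | OUT=(all ⊤)

Merge at B2: IN[B2] = OUT[B1] ⊔ OUT[B4] = {a: ⊤, b: ⊤, c: ⊤, d: ⊤, e: ⊤, f: ⊤}
Applying B2's transfer function to that IN value gives OUT[B2] (row B2 above).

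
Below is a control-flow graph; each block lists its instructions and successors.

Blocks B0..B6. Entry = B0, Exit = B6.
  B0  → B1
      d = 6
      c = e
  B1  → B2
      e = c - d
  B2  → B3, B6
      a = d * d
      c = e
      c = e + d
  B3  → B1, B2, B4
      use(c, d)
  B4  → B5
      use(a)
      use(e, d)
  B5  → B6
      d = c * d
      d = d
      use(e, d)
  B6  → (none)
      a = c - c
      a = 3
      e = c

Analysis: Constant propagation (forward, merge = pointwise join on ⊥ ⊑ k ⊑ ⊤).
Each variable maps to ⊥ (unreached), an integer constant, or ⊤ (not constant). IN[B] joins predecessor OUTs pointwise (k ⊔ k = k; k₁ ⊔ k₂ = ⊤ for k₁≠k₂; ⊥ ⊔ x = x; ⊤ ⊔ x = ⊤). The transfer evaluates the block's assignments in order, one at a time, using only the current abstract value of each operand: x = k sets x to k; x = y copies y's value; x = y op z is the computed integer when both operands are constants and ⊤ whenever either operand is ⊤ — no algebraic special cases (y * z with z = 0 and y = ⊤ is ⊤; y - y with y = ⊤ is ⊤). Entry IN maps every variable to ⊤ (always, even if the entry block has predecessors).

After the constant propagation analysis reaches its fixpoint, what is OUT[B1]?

Answer: {a: ⊤, b: ⊤, c: ⊤, d: 6, e: ⊤, f: ⊤}

Derivation:
Fixpoint table:
  B0: | IN=(all ⊤) | OUT={d:6; rest ⊤}
  B1: | IN={d:6; rest ⊤} | OUT={d:6; rest ⊤}
  B2: | IN={d:6; rest ⊤} | OUT={a:36, d:6; rest ⊤}
  B3: | IN={a:36, d:6; rest ⊤} | OUT={a:36, d:6; rest ⊤}
  B4: | IN={a:36, d:6; rest ⊤} | OUT={a:36, d:6; rest ⊤}
  B5: | IN={a:36, d:6; rest ⊤} | OUT={a:36; rest ⊤}
  B6: | IN={a:36; rest ⊤} | OUT={a:3; rest ⊤}

Merge at B1: IN[B1] = OUT[B0] ⊔ OUT[B3] = {a: ⊤, b: ⊤, c: ⊤, d: 6, e: ⊤, f: ⊤}
Applying B1's transfer function to that IN value gives OUT[B1] (row B1 above).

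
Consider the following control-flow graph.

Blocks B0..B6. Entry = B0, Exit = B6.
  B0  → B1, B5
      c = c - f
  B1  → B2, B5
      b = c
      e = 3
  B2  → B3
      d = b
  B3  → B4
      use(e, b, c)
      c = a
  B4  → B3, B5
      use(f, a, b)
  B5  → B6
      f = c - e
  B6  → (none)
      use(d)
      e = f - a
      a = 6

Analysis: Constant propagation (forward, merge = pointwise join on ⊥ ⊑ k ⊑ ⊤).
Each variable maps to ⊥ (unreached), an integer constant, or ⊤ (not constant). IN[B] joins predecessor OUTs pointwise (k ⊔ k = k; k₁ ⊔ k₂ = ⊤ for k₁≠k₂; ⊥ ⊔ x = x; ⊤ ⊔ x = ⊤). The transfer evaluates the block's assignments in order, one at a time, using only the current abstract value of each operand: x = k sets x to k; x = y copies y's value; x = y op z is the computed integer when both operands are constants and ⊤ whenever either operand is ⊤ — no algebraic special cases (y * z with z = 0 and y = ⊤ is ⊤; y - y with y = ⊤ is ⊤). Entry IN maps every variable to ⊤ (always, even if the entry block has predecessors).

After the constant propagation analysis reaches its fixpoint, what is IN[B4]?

Answer: {a: ⊤, b: ⊤, c: ⊤, d: ⊤, e: 3, f: ⊤}

Trace:
Converged values:
  B0:   IN=(all ⊤)   OUT=(all ⊤)
  B1:   IN=(all ⊤)   OUT={e:3; rest ⊤}
  B2:   IN={e:3; rest ⊤}   OUT={e:3; rest ⊤}
  B3:   IN={e:3; rest ⊤}   OUT={e:3; rest ⊤}
  B4:   IN={e:3; rest ⊤}   OUT={e:3; rest ⊤}
  B5:   IN=(all ⊤)   OUT=(all ⊤)
  B6:   IN=(all ⊤)   OUT={a:6; rest ⊤}

Merge at B4: IN[B4] = OUT[B3] = {a: ⊤, b: ⊤, c: ⊤, d: ⊤, e: 3, f: ⊤}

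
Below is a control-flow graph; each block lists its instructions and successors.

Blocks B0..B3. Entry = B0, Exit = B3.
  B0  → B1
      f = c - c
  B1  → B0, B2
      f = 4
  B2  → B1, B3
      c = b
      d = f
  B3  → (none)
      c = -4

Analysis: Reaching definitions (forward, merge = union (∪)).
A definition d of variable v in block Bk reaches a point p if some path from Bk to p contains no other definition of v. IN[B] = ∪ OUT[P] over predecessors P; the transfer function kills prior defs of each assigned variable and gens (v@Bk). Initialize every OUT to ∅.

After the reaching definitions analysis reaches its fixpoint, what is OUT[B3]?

Per-block solution:
  B0:  IN={c@B2, d@B2, f@B1}  OUT={c@B2, d@B2, f@B0}
  B1:  IN={c@B2, d@B2, f@B0, f@B1}  OUT={c@B2, d@B2, f@B1}
  B2:  IN={c@B2, d@B2, f@B1}  OUT={c@B2, d@B2, f@B1}
  B3:  IN={c@B2, d@B2, f@B1}  OUT={c@B3, d@B2, f@B1}

Merge at B3: IN[B3] = OUT[B2] = {c@B2, d@B2, f@B1}
Applying B3's transfer function to that IN value gives OUT[B3] (row B3 above).

Answer: {c@B3, d@B2, f@B1}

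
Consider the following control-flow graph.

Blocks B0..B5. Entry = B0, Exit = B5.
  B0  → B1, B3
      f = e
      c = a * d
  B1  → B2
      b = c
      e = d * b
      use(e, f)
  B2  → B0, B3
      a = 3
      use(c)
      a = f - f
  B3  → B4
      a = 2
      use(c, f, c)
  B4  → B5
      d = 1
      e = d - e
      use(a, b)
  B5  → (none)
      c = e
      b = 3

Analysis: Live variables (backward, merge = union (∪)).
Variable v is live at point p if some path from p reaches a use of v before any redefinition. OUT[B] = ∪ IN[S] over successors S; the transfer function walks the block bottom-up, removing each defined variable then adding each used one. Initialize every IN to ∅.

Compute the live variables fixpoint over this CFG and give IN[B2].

Per-block solution:
  B0:  IN={a, b, d, e}  OUT={b, c, d, e, f}
  B1:  IN={c, d, f}  OUT={b, c, d, e, f}
  B2:  IN={b, c, d, e, f}  OUT={a, b, c, d, e, f}
  B3:  IN={b, c, e, f}  OUT={a, b, e}
  B4:  IN={a, b, e}  OUT={e}
  B5:  IN={e}  OUT={}

Merge at B2: OUT[B2] = IN[B0] ⊔ IN[B3] = {a, b, c, d, e, f}
Applying B2's transfer function to that OUT value gives IN[B2] (row B2 above).

Answer: {b, c, d, e, f}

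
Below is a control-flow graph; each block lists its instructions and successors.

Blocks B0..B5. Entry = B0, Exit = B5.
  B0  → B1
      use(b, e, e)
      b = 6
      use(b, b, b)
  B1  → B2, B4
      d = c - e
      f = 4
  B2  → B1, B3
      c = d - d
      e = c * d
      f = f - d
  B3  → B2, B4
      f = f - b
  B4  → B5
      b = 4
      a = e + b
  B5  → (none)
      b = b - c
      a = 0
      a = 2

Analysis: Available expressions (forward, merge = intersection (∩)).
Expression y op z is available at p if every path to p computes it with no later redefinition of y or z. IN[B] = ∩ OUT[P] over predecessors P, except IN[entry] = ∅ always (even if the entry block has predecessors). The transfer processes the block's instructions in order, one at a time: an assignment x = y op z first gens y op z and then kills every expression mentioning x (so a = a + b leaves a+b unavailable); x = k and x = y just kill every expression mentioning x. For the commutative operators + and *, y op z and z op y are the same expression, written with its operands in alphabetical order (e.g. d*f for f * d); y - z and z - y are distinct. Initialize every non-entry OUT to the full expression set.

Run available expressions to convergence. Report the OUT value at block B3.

Answer: {c*d, d-d}

Derivation:
Fixpoint table:
  B0: | IN={} | OUT={}
  B1: | IN={} | OUT={c-e}
  B2: | IN={} | OUT={c*d, d-d}
  B3: | IN={c*d, d-d} | OUT={c*d, d-d}
  B4: | IN={} | OUT={b+e}
  B5: | IN={b+e} | OUT={}

Merge at B3: IN[B3] = OUT[B2] = {c*d, d-d}
Applying B3's transfer function to that IN value gives OUT[B3] (row B3 above).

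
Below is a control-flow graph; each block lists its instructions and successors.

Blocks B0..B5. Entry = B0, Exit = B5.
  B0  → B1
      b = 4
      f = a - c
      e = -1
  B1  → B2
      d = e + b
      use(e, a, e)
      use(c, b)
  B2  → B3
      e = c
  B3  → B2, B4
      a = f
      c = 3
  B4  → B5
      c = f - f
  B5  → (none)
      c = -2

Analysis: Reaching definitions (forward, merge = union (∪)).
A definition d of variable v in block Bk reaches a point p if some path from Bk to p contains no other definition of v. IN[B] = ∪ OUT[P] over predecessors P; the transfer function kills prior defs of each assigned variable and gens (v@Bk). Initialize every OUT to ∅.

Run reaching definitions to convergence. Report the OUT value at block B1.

Answer: {b@B0, d@B1, e@B0, f@B0}

Trace:
Fixpoint table:
  B0:   IN={}   OUT={b@B0, e@B0, f@B0}
  B1:   IN={b@B0, e@B0, f@B0}   OUT={b@B0, d@B1, e@B0, f@B0}
  B2:   IN={a@B3, b@B0, c@B3, d@B1, e@B0, e@B2, f@B0}   OUT={a@B3, b@B0, c@B3, d@B1, e@B2, f@B0}
  B3:   IN={a@B3, b@B0, c@B3, d@B1, e@B2, f@B0}   OUT={a@B3, b@B0, c@B3, d@B1, e@B2, f@B0}
  B4:   IN={a@B3, b@B0, c@B3, d@B1, e@B2, f@B0}   OUT={a@B3, b@B0, c@B4, d@B1, e@B2, f@B0}
  B5:   IN={a@B3, b@B0, c@B4, d@B1, e@B2, f@B0}   OUT={a@B3, b@B0, c@B5, d@B1, e@B2, f@B0}

Merge at B1: IN[B1] = OUT[B0] = {b@B0, e@B0, f@B0}
Applying B1's transfer function to that IN value gives OUT[B1] (row B1 above).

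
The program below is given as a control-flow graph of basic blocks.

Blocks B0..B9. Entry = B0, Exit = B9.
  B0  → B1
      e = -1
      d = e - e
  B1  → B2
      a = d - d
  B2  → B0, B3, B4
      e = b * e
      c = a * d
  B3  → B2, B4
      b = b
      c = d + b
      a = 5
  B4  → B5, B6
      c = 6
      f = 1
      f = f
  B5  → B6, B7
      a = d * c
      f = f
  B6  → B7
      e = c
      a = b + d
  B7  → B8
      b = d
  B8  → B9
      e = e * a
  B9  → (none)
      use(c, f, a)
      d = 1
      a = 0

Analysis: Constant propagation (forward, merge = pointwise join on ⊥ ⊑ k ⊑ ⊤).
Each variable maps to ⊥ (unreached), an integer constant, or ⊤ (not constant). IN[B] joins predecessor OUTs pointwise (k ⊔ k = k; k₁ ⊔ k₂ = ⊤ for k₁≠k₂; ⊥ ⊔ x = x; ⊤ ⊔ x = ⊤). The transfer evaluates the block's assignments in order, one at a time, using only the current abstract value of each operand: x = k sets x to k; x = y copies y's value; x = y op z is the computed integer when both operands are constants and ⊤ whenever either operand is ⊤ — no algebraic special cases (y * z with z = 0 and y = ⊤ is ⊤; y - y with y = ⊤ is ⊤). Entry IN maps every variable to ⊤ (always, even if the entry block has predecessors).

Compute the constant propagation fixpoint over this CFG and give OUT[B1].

Converged values:
  B0:   IN=(all ⊤)   OUT={d:0, e:-1; rest ⊤}
  B1:   IN={d:0, e:-1; rest ⊤}   OUT={a:0, d:0, e:-1; rest ⊤}
  B2:   IN={d:0; rest ⊤}   OUT={d:0; rest ⊤}
  B3:   IN={d:0; rest ⊤}   OUT={a:5, d:0; rest ⊤}
  B4:   IN={d:0; rest ⊤}   OUT={c:6, d:0, f:1; rest ⊤}
  B5:   IN={c:6, d:0, f:1; rest ⊤}   OUT={a:0, c:6, d:0, f:1; rest ⊤}
  B6:   IN={c:6, d:0, f:1; rest ⊤}   OUT={c:6, d:0, e:6, f:1; rest ⊤}
  B7:   IN={c:6, d:0, f:1; rest ⊤}   OUT={b:0, c:6, d:0, f:1; rest ⊤}
  B8:   IN={b:0, c:6, d:0, f:1; rest ⊤}   OUT={b:0, c:6, d:0, f:1; rest ⊤}
  B9:   IN={b:0, c:6, d:0, f:1; rest ⊤}   OUT={a:0, b:0, c:6, d:1, f:1; rest ⊤}

Merge at B1: IN[B1] = OUT[B0] = {a: ⊤, b: ⊤, c: ⊤, d: 0, e: -1, f: ⊤}
Applying B1's transfer function to that IN value gives OUT[B1] (row B1 above).

Answer: {a: 0, b: ⊤, c: ⊤, d: 0, e: -1, f: ⊤}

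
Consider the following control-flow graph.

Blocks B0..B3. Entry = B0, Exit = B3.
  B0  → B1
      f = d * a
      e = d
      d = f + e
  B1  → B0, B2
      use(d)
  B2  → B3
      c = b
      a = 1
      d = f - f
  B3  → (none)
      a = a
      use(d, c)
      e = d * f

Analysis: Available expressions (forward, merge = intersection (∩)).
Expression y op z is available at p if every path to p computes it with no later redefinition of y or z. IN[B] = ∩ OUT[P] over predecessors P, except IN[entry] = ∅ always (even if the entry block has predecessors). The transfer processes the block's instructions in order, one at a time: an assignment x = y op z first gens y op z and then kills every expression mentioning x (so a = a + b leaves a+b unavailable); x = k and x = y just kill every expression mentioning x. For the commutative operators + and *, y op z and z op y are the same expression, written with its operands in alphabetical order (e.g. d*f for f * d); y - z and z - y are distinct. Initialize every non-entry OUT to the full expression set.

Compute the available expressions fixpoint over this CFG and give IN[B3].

Fixpoint table:
  B0:  IN={}  OUT={e+f}
  B1:  IN={e+f}  OUT={e+f}
  B2:  IN={e+f}  OUT={e+f, f-f}
  B3:  IN={e+f, f-f}  OUT={d*f, f-f}

Merge at B3: IN[B3] = OUT[B2] = {e+f, f-f}

Answer: {e+f, f-f}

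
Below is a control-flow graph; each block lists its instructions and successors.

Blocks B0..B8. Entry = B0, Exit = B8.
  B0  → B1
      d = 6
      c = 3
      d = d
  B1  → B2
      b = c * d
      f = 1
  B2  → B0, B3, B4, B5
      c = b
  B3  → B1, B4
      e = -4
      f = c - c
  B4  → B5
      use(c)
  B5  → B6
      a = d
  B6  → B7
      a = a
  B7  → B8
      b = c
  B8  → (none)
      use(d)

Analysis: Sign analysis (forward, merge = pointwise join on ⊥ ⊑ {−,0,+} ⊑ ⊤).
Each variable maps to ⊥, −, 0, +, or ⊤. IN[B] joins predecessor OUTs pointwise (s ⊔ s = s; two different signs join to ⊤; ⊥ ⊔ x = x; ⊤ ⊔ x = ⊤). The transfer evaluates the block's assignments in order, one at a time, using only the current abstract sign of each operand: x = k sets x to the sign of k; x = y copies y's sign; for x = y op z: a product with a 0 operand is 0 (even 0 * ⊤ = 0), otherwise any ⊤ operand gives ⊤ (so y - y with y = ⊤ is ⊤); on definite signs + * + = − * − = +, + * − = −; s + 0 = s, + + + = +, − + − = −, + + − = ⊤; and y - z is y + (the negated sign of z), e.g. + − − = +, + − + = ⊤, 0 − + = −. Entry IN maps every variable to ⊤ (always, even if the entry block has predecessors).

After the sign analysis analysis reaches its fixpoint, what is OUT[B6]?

Answer: {a: +, b: +, c: +, d: +, e: ⊤, f: ⊤}

Working:
Fixpoint table:
  B0:   IN=(all ⊤)   OUT={c:+, d:+; rest ⊤}
  B1:   IN={c:+, d:+; rest ⊤}   OUT={b:+, c:+, d:+, f:+; rest ⊤}
  B2:   IN={b:+, c:+, d:+, f:+; rest ⊤}   OUT={b:+, c:+, d:+, f:+; rest ⊤}
  B3:   IN={b:+, c:+, d:+, f:+; rest ⊤}   OUT={b:+, c:+, d:+, e:-; rest ⊤}
  B4:   IN={b:+, c:+, d:+; rest ⊤}   OUT={b:+, c:+, d:+; rest ⊤}
  B5:   IN={b:+, c:+, d:+; rest ⊤}   OUT={a:+, b:+, c:+, d:+; rest ⊤}
  B6:   IN={a:+, b:+, c:+, d:+; rest ⊤}   OUT={a:+, b:+, c:+, d:+; rest ⊤}
  B7:   IN={a:+, b:+, c:+, d:+; rest ⊤}   OUT={a:+, b:+, c:+, d:+; rest ⊤}
  B8:   IN={a:+, b:+, c:+, d:+; rest ⊤}   OUT={a:+, b:+, c:+, d:+; rest ⊤}

Merge at B6: IN[B6] = OUT[B5] = {a: +, b: +, c: +, d: +, e: ⊤, f: ⊤}
Applying B6's transfer function to that IN value gives OUT[B6] (row B6 above).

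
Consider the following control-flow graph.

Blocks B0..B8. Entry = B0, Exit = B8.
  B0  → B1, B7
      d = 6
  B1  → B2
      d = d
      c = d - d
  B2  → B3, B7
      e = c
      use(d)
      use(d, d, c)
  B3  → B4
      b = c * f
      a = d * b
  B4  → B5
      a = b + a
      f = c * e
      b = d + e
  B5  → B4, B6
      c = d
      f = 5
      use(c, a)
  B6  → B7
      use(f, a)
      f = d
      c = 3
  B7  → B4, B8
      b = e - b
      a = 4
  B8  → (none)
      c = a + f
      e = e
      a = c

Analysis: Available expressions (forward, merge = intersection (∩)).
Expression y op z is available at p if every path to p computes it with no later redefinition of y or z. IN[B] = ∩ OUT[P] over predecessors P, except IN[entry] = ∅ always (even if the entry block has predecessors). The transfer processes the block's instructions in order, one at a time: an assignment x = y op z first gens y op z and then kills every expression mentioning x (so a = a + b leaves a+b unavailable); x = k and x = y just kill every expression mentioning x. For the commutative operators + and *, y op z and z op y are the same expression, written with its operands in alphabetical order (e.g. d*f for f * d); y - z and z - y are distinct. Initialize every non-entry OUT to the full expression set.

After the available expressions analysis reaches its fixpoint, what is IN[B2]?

Answer: {d-d}

Working:
Fixpoint table:
  B0: | IN={} | OUT={}
  B1: | IN={} | OUT={d-d}
  B2: | IN={d-d} | OUT={d-d}
  B3: | IN={d-d} | OUT={b*d, c*f, d-d}
  B4: | IN={} | OUT={c*e, d+e}
  B5: | IN={c*e, d+e} | OUT={d+e}
  B6: | IN={d+e} | OUT={d+e}
  B7: | IN={} | OUT={}
  B8: | IN={} | OUT={}

Merge at B2: IN[B2] = OUT[B1] = {d-d}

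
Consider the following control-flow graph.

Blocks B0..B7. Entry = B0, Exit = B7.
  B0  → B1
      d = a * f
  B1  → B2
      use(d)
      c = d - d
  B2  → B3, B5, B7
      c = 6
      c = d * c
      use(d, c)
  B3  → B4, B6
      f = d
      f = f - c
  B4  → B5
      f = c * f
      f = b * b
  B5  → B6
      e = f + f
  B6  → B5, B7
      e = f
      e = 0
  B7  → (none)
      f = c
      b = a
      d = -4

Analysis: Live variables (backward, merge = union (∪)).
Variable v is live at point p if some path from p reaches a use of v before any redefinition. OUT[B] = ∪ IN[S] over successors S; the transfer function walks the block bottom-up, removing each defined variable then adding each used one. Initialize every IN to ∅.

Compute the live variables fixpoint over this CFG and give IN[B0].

Per-block solution:
  B0:  IN={a, b, f}  OUT={a, b, d, f}
  B1:  IN={a, b, d, f}  OUT={a, b, d, f}
  B2:  IN={a, b, d, f}  OUT={a, b, c, d, f}
  B3:  IN={a, b, c, d}  OUT={a, b, c, f}
  B4:  IN={a, b, c, f}  OUT={a, c, f}
  B5:  IN={a, c, f}  OUT={a, c, f}
  B6:  IN={a, c, f}  OUT={a, c, f}
  B7:  IN={a, c}  OUT={}

Merge at B0: OUT[B0] = IN[B1] = {a, b, d, f}
Applying B0's transfer function to that OUT value gives IN[B0] (row B0 above).

Answer: {a, b, f}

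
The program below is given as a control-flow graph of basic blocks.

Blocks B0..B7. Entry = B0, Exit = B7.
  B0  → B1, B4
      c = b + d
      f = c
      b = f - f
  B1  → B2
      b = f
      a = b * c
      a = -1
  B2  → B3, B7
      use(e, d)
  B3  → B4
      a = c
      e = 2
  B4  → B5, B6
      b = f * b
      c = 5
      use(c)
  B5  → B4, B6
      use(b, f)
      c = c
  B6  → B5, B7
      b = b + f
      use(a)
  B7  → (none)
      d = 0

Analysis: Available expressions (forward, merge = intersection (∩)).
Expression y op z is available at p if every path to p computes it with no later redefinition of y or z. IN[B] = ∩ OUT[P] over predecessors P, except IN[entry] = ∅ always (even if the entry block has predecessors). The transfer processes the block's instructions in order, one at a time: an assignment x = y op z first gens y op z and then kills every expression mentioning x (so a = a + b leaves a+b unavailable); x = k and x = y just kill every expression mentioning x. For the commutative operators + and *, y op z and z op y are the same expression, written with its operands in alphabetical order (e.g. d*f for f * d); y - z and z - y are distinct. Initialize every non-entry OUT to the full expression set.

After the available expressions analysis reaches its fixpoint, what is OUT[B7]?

Fixpoint table:
  B0:  IN={}  OUT={f-f}
  B1:  IN={f-f}  OUT={b*c, f-f}
  B2:  IN={b*c, f-f}  OUT={b*c, f-f}
  B3:  IN={b*c, f-f}  OUT={b*c, f-f}
  B4:  IN={f-f}  OUT={f-f}
  B5:  IN={f-f}  OUT={f-f}
  B6:  IN={f-f}  OUT={f-f}
  B7:  IN={f-f}  OUT={f-f}

Merge at B7: IN[B7] = OUT[B2] ∩ OUT[B6] = {f-f}
Applying B7's transfer function to that IN value gives OUT[B7] (row B7 above).

Answer: {f-f}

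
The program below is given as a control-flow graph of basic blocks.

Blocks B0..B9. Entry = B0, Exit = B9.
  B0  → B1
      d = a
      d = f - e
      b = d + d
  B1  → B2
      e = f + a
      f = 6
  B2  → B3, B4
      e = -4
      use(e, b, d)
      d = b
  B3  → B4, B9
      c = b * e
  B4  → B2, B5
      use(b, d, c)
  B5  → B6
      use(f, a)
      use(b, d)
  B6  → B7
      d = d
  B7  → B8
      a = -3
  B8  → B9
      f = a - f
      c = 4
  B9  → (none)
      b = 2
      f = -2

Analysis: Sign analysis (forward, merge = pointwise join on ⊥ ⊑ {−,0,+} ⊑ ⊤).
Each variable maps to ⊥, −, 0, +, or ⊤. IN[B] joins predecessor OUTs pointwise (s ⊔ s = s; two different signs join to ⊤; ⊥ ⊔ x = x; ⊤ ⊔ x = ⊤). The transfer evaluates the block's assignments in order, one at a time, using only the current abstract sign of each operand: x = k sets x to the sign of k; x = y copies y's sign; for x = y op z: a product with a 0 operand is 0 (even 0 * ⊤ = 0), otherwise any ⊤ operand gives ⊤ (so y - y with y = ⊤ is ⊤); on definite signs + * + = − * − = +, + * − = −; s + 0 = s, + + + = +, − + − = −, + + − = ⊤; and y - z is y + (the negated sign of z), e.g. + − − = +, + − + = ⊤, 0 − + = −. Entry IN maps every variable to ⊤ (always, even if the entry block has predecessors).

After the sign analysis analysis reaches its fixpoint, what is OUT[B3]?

Answer: {a: ⊤, b: ⊤, c: ⊤, d: ⊤, e: -, f: +}

Trace:
Converged values:
  B0:  IN=(all ⊤)  OUT=(all ⊤)
  B1:  IN=(all ⊤)  OUT={f:+; rest ⊤}
  B2:  IN={f:+; rest ⊤}  OUT={e:-, f:+; rest ⊤}
  B3:  IN={e:-, f:+; rest ⊤}  OUT={e:-, f:+; rest ⊤}
  B4:  IN={e:-, f:+; rest ⊤}  OUT={e:-, f:+; rest ⊤}
  B5:  IN={e:-, f:+; rest ⊤}  OUT={e:-, f:+; rest ⊤}
  B6:  IN={e:-, f:+; rest ⊤}  OUT={e:-, f:+; rest ⊤}
  B7:  IN={e:-, f:+; rest ⊤}  OUT={a:-, e:-, f:+; rest ⊤}
  B8:  IN={a:-, e:-, f:+; rest ⊤}  OUT={a:-, c:+, e:-, f:-; rest ⊤}
  B9:  IN={e:-; rest ⊤}  OUT={b:+, e:-, f:-; rest ⊤}

Merge at B3: IN[B3] = OUT[B2] = {a: ⊤, b: ⊤, c: ⊤, d: ⊤, e: -, f: +}
Applying B3's transfer function to that IN value gives OUT[B3] (row B3 above).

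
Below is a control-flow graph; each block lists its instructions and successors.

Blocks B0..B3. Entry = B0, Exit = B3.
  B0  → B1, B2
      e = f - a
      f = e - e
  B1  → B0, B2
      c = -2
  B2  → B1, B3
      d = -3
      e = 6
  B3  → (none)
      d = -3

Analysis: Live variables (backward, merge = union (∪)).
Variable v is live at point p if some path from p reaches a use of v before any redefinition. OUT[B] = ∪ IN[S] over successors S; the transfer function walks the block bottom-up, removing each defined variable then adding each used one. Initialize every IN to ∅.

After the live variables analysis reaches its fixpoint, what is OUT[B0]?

Answer: {a, f}

Derivation:
Fixpoint table:
  B0: | IN={a, f} | OUT={a, f}
  B1: | IN={a, f} | OUT={a, f}
  B2: | IN={a, f} | OUT={a, f}
  B3: | IN={} | OUT={}

Merge at B0: OUT[B0] = IN[B1] ⊔ IN[B2] = {a, f}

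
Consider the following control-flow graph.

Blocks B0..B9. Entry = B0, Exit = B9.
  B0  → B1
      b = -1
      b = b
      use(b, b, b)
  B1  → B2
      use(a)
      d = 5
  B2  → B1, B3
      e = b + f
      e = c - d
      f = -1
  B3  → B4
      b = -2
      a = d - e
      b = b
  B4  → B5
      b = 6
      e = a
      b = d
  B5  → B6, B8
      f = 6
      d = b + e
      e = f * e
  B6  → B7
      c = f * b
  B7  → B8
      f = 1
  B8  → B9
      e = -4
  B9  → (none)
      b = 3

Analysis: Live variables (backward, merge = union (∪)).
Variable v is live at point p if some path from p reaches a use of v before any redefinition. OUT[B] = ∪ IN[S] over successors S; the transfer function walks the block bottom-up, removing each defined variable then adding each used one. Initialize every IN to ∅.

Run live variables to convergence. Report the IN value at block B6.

Converged values:
  B0:  IN={a, c, f}  OUT={a, b, c, f}
  B1:  IN={a, b, c, f}  OUT={a, b, c, d, f}
  B2:  IN={a, b, c, d, f}  OUT={a, b, c, d, e, f}
  B3:  IN={d, e}  OUT={a, d}
  B4:  IN={a, d}  OUT={b, e}
  B5:  IN={b, e}  OUT={b, f}
  B6:  IN={b, f}  OUT={}
  B7:  IN={}  OUT={}
  B8:  IN={}  OUT={}
  B9:  IN={}  OUT={}

Merge at B6: OUT[B6] = IN[B7] = {}
Applying B6's transfer function to that OUT value gives IN[B6] (row B6 above).

Answer: {b, f}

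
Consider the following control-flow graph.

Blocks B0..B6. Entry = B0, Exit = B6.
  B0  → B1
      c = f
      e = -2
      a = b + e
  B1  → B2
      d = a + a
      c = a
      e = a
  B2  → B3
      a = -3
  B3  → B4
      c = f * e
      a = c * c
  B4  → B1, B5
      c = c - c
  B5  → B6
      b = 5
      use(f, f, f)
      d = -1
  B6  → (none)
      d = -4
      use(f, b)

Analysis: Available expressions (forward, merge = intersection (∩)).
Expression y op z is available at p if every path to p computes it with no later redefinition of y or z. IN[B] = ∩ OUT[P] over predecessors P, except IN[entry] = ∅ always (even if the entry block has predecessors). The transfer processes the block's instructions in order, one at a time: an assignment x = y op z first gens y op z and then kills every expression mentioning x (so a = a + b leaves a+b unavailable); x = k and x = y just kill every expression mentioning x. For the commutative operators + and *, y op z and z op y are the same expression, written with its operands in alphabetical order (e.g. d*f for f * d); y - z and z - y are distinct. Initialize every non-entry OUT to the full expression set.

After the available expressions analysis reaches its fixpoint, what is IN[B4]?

Converged values:
  B0:   IN={}   OUT={b+e}
  B1:   IN={}   OUT={a+a}
  B2:   IN={a+a}   OUT={}
  B3:   IN={}   OUT={c*c, e*f}
  B4:   IN={c*c, e*f}   OUT={e*f}
  B5:   IN={e*f}   OUT={e*f}
  B6:   IN={e*f}   OUT={e*f}

Merge at B4: IN[B4] = OUT[B3] = {c*c, e*f}

Answer: {c*c, e*f}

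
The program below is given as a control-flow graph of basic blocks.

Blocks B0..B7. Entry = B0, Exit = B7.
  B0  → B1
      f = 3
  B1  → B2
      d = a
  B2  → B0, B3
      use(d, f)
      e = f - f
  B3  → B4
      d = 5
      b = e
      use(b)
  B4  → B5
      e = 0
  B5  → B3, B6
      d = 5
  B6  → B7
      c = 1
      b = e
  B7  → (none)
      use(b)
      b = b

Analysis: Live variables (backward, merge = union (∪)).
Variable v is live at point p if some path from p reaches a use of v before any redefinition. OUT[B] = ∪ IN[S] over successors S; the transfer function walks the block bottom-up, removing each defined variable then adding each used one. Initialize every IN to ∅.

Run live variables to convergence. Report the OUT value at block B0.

Answer: {a, f}

Working:
Per-block solution:
  B0: | IN={a} | OUT={a, f}
  B1: | IN={a, f} | OUT={a, d, f}
  B2: | IN={a, d, f} | OUT={a, e}
  B3: | IN={e} | OUT={}
  B4: | IN={} | OUT={e}
  B5: | IN={e} | OUT={e}
  B6: | IN={e} | OUT={b}
  B7: | IN={b} | OUT={}

Merge at B0: OUT[B0] = IN[B1] = {a, f}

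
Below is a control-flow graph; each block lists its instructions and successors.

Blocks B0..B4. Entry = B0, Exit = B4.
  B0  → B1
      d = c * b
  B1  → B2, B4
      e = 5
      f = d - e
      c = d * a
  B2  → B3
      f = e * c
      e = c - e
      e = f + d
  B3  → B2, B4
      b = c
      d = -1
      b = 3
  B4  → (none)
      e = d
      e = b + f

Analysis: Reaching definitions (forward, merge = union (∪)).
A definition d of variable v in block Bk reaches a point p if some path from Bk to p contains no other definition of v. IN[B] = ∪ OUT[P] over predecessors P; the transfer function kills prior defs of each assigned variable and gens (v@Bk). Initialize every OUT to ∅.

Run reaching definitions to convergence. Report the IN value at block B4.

Per-block solution:
  B0:  IN={}  OUT={d@B0}
  B1:  IN={d@B0}  OUT={c@B1, d@B0, e@B1, f@B1}
  B2:  IN={b@B3, c@B1, d@B0, d@B3, e@B1, e@B2, f@B1, f@B2}  OUT={b@B3, c@B1, d@B0, d@B3, e@B2, f@B2}
  B3:  IN={b@B3, c@B1, d@B0, d@B3, e@B2, f@B2}  OUT={b@B3, c@B1, d@B3, e@B2, f@B2}
  B4:  IN={b@B3, c@B1, d@B0, d@B3, e@B1, e@B2, f@B1, f@B2}  OUT={b@B3, c@B1, d@B0, d@B3, e@B4, f@B1, f@B2}

Merge at B4: IN[B4] = OUT[B1] ⊔ OUT[B3] = {b@B3, c@B1, d@B0, d@B3, e@B1, e@B2, f@B1, f@B2}

Answer: {b@B3, c@B1, d@B0, d@B3, e@B1, e@B2, f@B1, f@B2}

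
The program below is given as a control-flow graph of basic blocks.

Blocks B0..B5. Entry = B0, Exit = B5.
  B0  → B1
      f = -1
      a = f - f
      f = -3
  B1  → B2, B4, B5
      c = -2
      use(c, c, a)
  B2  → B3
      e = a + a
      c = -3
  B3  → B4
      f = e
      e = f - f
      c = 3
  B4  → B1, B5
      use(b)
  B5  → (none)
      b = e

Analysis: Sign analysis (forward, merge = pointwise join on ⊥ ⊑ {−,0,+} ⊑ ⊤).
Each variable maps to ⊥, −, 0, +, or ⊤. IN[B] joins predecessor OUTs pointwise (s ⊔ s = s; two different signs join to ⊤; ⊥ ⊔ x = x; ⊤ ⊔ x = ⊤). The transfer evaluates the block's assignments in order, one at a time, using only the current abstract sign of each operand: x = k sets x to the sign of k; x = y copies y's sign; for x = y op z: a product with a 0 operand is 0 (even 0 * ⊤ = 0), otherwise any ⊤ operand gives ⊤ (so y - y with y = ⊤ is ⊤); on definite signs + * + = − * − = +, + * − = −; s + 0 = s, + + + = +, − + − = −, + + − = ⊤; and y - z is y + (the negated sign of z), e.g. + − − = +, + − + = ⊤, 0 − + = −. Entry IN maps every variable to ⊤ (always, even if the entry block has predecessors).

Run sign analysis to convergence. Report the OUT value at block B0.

Answer: {a: ⊤, b: ⊤, c: ⊤, d: ⊤, e: ⊤, f: -}

Working:
Per-block solution:
  B0:   IN=(all ⊤)   OUT={f:-; rest ⊤}
  B1:   IN=(all ⊤)   OUT={c:-; rest ⊤}
  B2:   IN={c:-; rest ⊤}   OUT={c:-; rest ⊤}
  B3:   IN={c:-; rest ⊤}   OUT={c:+; rest ⊤}
  B4:   IN=(all ⊤)   OUT=(all ⊤)
  B5:   IN=(all ⊤)   OUT=(all ⊤)

B0 is the boundary node: IN[B0] = {a: ⊤, b: ⊤, c: ⊤, d: ⊤, e: ⊤, f: ⊤}
Applying B0's transfer function to that IN value gives OUT[B0] (row B0 above).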